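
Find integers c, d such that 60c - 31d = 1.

Step 1: Check solvability.
gcd(60, 31) = 1
Since 1 divides 1, solutions exist.

Step 2: Apply extended Euclidean algorithm to find gcd.
We find integers such that 60*x0 + 31*y0 = 1

Step 3: Scale the particular solution.
Multiply by 1/1 = 1:
c = 15, d = 29

Step 4: Verify.
60*(15) - 31*(29) = 1 = 1 ✓

c = 15, d = 29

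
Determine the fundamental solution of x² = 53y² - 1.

We need x² = 53y² - 1. Try successive y:
y = 1: x² = 53·1² - 1 = 52, not a perfect square
y = 2: x² = 53·2² - 1 = 211, not a perfect square
y = 3: x² = 53·3² - 1 = 476, not a perfect square
...
y = 25: x² = 53·25² - 1 = 33124 = 182² ✓
Check: 182² - 53·25² = 33124 - 33125 = -1 ✓

x = 182, y = 25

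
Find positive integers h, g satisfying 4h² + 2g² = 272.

Try small values of h and check whether (272 - 4h²)/2 is a perfect square.
h = 6: 4·6² = 144, so 2g² = 272 - 144 = 128, giving g² = 64, g = 8.
Check: 4·6² + 2·8² = 144 + 128 = 272 ✓

h = 6, g = 8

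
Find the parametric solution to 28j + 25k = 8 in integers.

Step 1: Compute gcd(28, 25) = 1.
Since 1 divides 8, solutions exist.

Step 2: Find a particular solution using extended Euclidean algorithm.
We get j₀ = -64, k₀ = 72.
Check: 28*-64 + 25*72 = 8 = 8 ✓

Step 3: Write the general solution.
j = -64 + (25/1)t = -64 + 25t
k = 72 - (28/1)t = 72 - 28t
for any integer t.

j = -64 + 25t, k = 72 - 28t for integer t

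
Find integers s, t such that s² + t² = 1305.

We need to find integers s, t > 0 such that s² + t² = 1305.
Trying s = 3: t² = 1305 - 3² = 1305 - 9 = 1296
t = 36
Check: 3² + 36² = 9 + 1296 = 1305 ✓

1305 = 3² + 36²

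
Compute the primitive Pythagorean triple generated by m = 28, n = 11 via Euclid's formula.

a = m² - n² = 28² - 11² = 784 - 121 = 663
b = 2mn = 2·28·11 = 616
c = m² + n² = 784 + 121 = 905
Verify: 663² + 616² = 439569 + 379456 = 819025 = 905² ✓

(663, 616, 905)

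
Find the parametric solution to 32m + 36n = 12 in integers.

Step 1: Compute gcd(32, 36) = 4.
Since 4 divides 12, solutions exist.

Step 2: Find a particular solution using extended Euclidean algorithm.
We get m₀ = -3, n₀ = 3.
Check: 32*-3 + 36*3 = 12 = 12 ✓

Step 3: Write the general solution.
m = -3 + (36/4)t = -3 + 9t
n = 3 - (32/4)t = 3 - 8t
for any integer t.

m = -3 + 9t, n = 3 - 8t for integer t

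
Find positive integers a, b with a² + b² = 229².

We need a² + b² = 229² = 52441.
Trying: 221² + 60² = 48841 + 3600 = 52441 ✓

(221, 60, 229)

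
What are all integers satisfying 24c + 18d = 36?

Step 1: Compute gcd(24, 18) = 6.
Since 6 divides 36, solutions exist.

Step 2: Find a particular solution using extended Euclidean algorithm.
We get c₀ = 6, d₀ = -6.
Check: 24*6 + 18*-6 = 36 = 36 ✓

Step 3: Write the general solution.
c = 6 + (18/6)t = 6 + 3t
d = -6 - (24/6)t = -6 - 4t
for any integer t.

c = 6 + 3t, d = -6 - 4t for integer t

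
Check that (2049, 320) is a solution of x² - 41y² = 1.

Compute x² = 2049² = 4198401
Compute 41y² = 41·320² = 41·102400 = 4198400
x² - 41y² = 4198401 - 4198400 = 1
Since this equals 1, (2049, 320) is a solution.

Yes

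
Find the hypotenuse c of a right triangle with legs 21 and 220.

c² = a² + b² = 21² + 220² = 441 + 48400 = 48841
c = 221

221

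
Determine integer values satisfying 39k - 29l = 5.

Step 1: Check solvability.
gcd(39, 29) = 1
Since 1 divides 5, solutions exist.

Step 2: Apply extended Euclidean algorithm to find gcd.
We find integers such that 39*x0 + 29*y0 = 1

Step 3: Scale the particular solution.
Multiply by 5/1 = 5:
k = 15, l = 20

Step 4: Verify.
39*(15) - 29*(20) = 5 = 5 ✓

k = 15, l = 20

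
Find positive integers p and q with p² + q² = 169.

We need to find integers p, q > 0 such that p² + q² = 169.
Trying p = 5: q² = 169 - 5² = 169 - 25 = 144
q = 12
Check: 5² + 12² = 25 + 144 = 169 ✓

169 = 5² + 12²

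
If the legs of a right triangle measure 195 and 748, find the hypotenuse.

c² = a² + b² = 195² + 748² = 38025 + 559504 = 597529
c = 773

773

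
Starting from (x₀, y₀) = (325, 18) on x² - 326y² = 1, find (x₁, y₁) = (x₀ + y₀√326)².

Solutions to x² - Dy² = 1 are generated by powers of (x₀ + y₀√D).
The next solution satisfies x₁ + y₁√326 = (x₀ + y₀√326)², giving:
x₁ = x₀² + 326y₀² = 325² + 326·18² = 105625 + 105624 = 211249
y₁ = 2x₀y₀ = 2·325·18 = 11700

Verify: 211249² - 326·11700² = 44626140001 - 44626140000 = 1 ✓

x = 211249, y = 11700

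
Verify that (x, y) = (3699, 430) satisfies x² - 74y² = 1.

Compute x² = 3699² = 13682601
Compute 74y² = 74·430² = 74·184900 = 13682600
x² - 74y² = 13682601 - 13682600 = 1
Since this equals 1, (3699, 430) is a solution.

Yes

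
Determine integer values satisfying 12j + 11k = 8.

Step 1: Check solvability.
gcd(12, 11) = 1
Since 1 divides 8, solutions exist.

Step 2: Apply extended Euclidean algorithm to find gcd.
We find integers such that 12*x0 + 11*y0 = 1

Step 3: Scale the particular solution.
Multiply by 8/1 = 8:
j = 8, k = -8

Step 4: Verify.
12*(8) + 11*(-8) = 8 = 8 ✓

j = 8, k = -8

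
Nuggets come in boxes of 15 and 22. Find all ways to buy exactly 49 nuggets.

We need non-negative integers (x, y) with 15x + 22y = 49.
For each x in 0..3, check if 49 - 15x is a non-negative multiple of 22.
No x yields an integer y ≥ 0.

No solution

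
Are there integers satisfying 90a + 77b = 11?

Step 1: Compute gcd(90, 77).
gcd(90, 77) = 1

Step 2: Check divisibility.
Does 1 divide 11? 11 = 1 x 11, so yes.

By the theorem on linear Diophantine equations, 90a + 77b = 11 has integer solutions if and only if gcd(90, 77) divides 11. Since 1 | 11, solutions exist.

Yes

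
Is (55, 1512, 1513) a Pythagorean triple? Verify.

Compute a² + b² = 55² + 1512² = 3025 + 2286144 = 2289169
Compute c² = 1513² = 2289169
Since 2289169 = 2289169, confirmed.

Yes, it is a Pythagorean triple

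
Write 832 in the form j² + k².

We need to find integers j, k > 0 such that j² + k² = 832.
Trying j = 16: k² = 832 - 16² = 832 - 256 = 576
k = 24
Check: 16² + 24² = 256 + 576 = 832 ✓

832 = 16² + 24²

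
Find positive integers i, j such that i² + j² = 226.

Search for i with 226 - i² a perfect square.
i = 1: 226 - 1² = 226 - 1 = 225 = 15² ✓
So i = 1, j = 15.

i = 1, j = 15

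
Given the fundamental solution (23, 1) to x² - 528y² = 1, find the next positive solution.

Solutions to x² - Dy² = 1 are generated by powers of (x₀ + y₀√D).
The next solution satisfies x₁ + y₁√528 = (x₀ + y₀√528)², giving:
x₁ = x₀² + 528y₀² = 23² + 528·1² = 529 + 528 = 1057
y₁ = 2x₀y₀ = 2·23·1 = 46

Verify: 1057² - 528·46² = 1117249 - 1117248 = 1 ✓

x = 1057, y = 46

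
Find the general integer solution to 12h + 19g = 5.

Step 1: Compute gcd(12, 19) = 1.
Since 1 divides 5, solutions exist.

Step 2: Find a particular solution using extended Euclidean algorithm.
We get h₀ = 40, g₀ = -25.
Check: 12*40 + 19*-25 = 5 = 5 ✓

Step 3: Write the general solution.
h = 40 + (19/1)t = 40 + 19t
g = -25 - (12/1)t = -25 - 12t
for any integer t.

h = 40 + 19t, g = -25 - 12t for integer t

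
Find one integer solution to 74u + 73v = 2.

Step 1: Check solvability.
gcd(74, 73) = 1
Since 1 divides 2, solutions exist.

Step 2: Apply extended Euclidean algorithm to find gcd.
We find integers such that 74*x0 + 73*y0 = 1

Step 3: Scale the particular solution.
Multiply by 2/1 = 2:
u = 2, v = -2

Step 4: Verify.
74*(2) + 73*(-2) = 2 = 2 ✓

u = 2, v = -2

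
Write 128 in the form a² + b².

We need to find integers a, b > 0 such that a² + b² = 128.
Trying a = 8: b² = 128 - 8² = 128 - 64 = 64
b = 8
Check: 8² + 8² = 64 + 64 = 128 ✓

128 = 8² + 8²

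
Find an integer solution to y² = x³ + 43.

Try small integer x values and check whether x³ + 43 is a perfect square.
x = -3: x³ + 43 = -3³ + 43 = -27 + 43 = 16
Is 16 a perfect square? 4² = 16 ✓
So (x, y) = (-3, -4) is a solution.

x = -3, y = -4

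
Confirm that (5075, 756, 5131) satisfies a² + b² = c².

Compute a² + b² = 5075² + 756² = 25755625 + 571536 = 26327161
Compute c² = 5131² = 26327161
Since 26327161 = 26327161, confirmed.

Yes, it is a Pythagorean triple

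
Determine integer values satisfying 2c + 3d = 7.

Step 1: Check solvability.
gcd(2, 3) = 1
Since 1 divides 7, solutions exist.

Step 2: Apply extended Euclidean algorithm to find gcd.
We find integers such that 2*x0 + 3*y0 = 1

Step 3: Scale the particular solution.
Multiply by 7/1 = 7:
c = -7, d = 7

Step 4: Verify.
2*(-7) + 3*(7) = 7 = 7 ✓

c = -7, d = 7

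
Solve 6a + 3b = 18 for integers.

Step 1: Check solvability.
gcd(6, 3) = 3
Since 3 divides 18, solutions exist.

Step 2: Apply extended Euclidean algorithm to find gcd.
We find integers such that 6*x0 + 3*y0 = 3

Step 3: Scale the particular solution.
Multiply by 18/3 = 6:
a = 0, b = 6

Step 4: Verify.
6*(0) + 3*(6) = 18 = 18 ✓

a = 0, b = 6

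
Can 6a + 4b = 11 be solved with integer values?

Step 1: Compute gcd(6, 4).
gcd(6, 4) = 2

Step 2: Check divisibility.
Does 2 divide 11? 11 = 2 x 5 + 1, so no.

By the theorem on linear Diophantine equations, 6a + 4b = 11 has integer solutions if and only if gcd(6, 4) divides 11. Since 2 does not divide 11, no solutions exist.

No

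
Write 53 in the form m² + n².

We need to find integers m, n > 0 such that m² + n² = 53.
Trying m = 2: n² = 53 - 2² = 53 - 4 = 49
n = 7
Check: 2² + 7² = 4 + 49 = 53 ✓

53 = 2² + 7²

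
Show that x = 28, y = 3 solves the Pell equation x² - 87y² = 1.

Compute x² = 28² = 784
Compute 87y² = 87·3² = 87·9 = 783
x² - 87y² = 784 - 783 = 1
Since this equals 1, (28, 3) is a solution.

Yes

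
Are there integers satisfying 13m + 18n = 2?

Step 1: Compute gcd(13, 18).
gcd(13, 18) = 1

Step 2: Check divisibility.
Does 1 divide 2? 2 = 1 x 2, so yes.

By the theorem on linear Diophantine equations, 13m + 18n = 2 has integer solutions if and only if gcd(13, 18) divides 2. Since 1 | 2, solutions exist.

Yes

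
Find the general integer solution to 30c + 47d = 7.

Step 1: Compute gcd(30, 47) = 1.
Since 1 divides 7, solutions exist.

Step 2: Find a particular solution using extended Euclidean algorithm.
We get c₀ = 77, d₀ = -49.
Check: 30*77 + 47*-49 = 7 = 7 ✓

Step 3: Write the general solution.
c = 77 + (47/1)t = 77 + 47t
d = -49 - (30/1)t = -49 - 30t
for any integer t.

c = 77 + 47t, d = -49 - 30t for integer t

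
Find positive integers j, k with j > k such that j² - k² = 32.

Factor: j² - k² = (j+k)(j-k) = 32.
We need two factors of 32 with the same parity.
Use j+k = 16 and j-k = 2 (product 16·2 = 32).
Adding: 2j = 18, so j = 9.
Subtracting: 2k = 14, so k = 7.
Check: 9² - 7² = 81 - 49 = 32 ✓

j = 9, k = 7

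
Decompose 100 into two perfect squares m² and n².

We need to find integers m, n > 0 such that m² + n² = 100.
Trying m = 6: n² = 100 - 6² = 100 - 36 = 64
n = 8
Check: 6² + 8² = 36 + 64 = 100 ✓

100 = 6² + 8²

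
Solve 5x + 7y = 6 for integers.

Step 1: Check solvability.
gcd(5, 7) = 1
Since 1 divides 6, solutions exist.

Step 2: Apply extended Euclidean algorithm to find gcd.
We find integers such that 5*x0 + 7*y0 = 1

Step 3: Scale the particular solution.
Multiply by 6/1 = 6:
x = 18, y = -12

Step 4: Verify.
5*(18) + 7*(-12) = 6 = 6 ✓

x = 18, y = -12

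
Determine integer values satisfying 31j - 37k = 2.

Step 1: Check solvability.
gcd(31, 37) = 1
Since 1 divides 2, solutions exist.

Step 2: Apply extended Euclidean algorithm to find gcd.
We find integers such that 31*x0 + 37*y0 = 1

Step 3: Scale the particular solution.
Multiply by 2/1 = 2:
j = 12, k = 10

Step 4: Verify.
31*(12) - 37*(10) = 2 = 2 ✓

j = 12, k = 10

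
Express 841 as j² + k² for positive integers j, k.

We need to find integers j, k > 0 such that j² + k² = 841.
Trying j = 20: k² = 841 - 20² = 841 - 400 = 441
k = 21
Check: 20² + 21² = 400 + 441 = 841 ✓

841 = 20² + 21²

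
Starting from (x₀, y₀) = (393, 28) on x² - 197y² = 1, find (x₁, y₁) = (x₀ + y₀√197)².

Solutions to x² - Dy² = 1 are generated by powers of (x₀ + y₀√D).
The next solution satisfies x₁ + y₁√197 = (x₀ + y₀√197)², giving:
x₁ = x₀² + 197y₀² = 393² + 197·28² = 154449 + 154448 = 308897
y₁ = 2x₀y₀ = 2·393·28 = 22008

Verify: 308897² - 197·22008² = 95417356609 - 95417356608 = 1 ✓

x = 308897, y = 22008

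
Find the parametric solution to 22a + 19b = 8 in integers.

Step 1: Compute gcd(22, 19) = 1.
Since 1 divides 8, solutions exist.

Step 2: Find a particular solution using extended Euclidean algorithm.
We get a₀ = -48, b₀ = 56.
Check: 22*-48 + 19*56 = 8 = 8 ✓

Step 3: Write the general solution.
a = -48 + (19/1)t = -48 + 19t
b = 56 - (22/1)t = 56 - 22t
for any integer t.

a = -48 + 19t, b = 56 - 22t for integer t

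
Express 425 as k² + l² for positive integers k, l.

We need to find integers k, l > 0 such that k² + l² = 425.
Trying k = 5: l² = 425 - 5² = 425 - 25 = 400
l = 20
Check: 5² + 20² = 25 + 400 = 425 ✓

425 = 5² + 20²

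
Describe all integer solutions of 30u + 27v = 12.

Step 1: Compute gcd(30, 27) = 3.
Since 3 divides 12, solutions exist.

Step 2: Find a particular solution using extended Euclidean algorithm.
We get u₀ = 4, v₀ = -4.
Check: 30*4 + 27*-4 = 12 = 12 ✓

Step 3: Write the general solution.
u = 4 + (27/3)t = 4 + 9t
v = -4 - (30/3)t = -4 - 10t
for any integer t.

u = 4 + 9t, v = -4 - 10t for integer t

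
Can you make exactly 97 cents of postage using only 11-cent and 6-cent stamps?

We need non-negative x, y with 11x + 6y = 97.
gcd(11, 6) = 1 divides 97, so integer solutions exist.
Search for a non-negative one: x = 5 gives 6y = 97 - 55 = 42, so y = 7.
Check: 11·5 + 6·7 = 97 ✓

Yes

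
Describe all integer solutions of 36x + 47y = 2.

Step 1: Compute gcd(36, 47) = 1.
Since 1 divides 2, solutions exist.

Step 2: Find a particular solution using extended Euclidean algorithm.
We get x₀ = 34, y₀ = -26.
Check: 36*34 + 47*-26 = 2 = 2 ✓

Step 3: Write the general solution.
x = 34 + (47/1)t = 34 + 47t
y = -26 - (36/1)t = -26 - 36t
for any integer t.

x = 34 + 47t, y = -26 - 36t for integer t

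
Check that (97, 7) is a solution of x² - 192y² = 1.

Compute x² = 97² = 9409
Compute 192y² = 192·7² = 192·49 = 9408
x² - 192y² = 9409 - 9408 = 1
Since this equals 1, (97, 7) is a solution.

Yes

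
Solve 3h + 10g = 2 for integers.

Step 1: Check solvability.
gcd(3, 10) = 1
Since 1 divides 2, solutions exist.

Step 2: Apply extended Euclidean algorithm to find gcd.
We find integers such that 3*x0 + 10*y0 = 1

Step 3: Scale the particular solution.
Multiply by 2/1 = 2:
h = -6, g = 2

Step 4: Verify.
3*(-6) + 10*(2) = 2 = 2 ✓

h = -6, g = 2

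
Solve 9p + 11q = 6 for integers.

Step 1: Check solvability.
gcd(9, 11) = 1
Since 1 divides 6, solutions exist.

Step 2: Apply extended Euclidean algorithm to find gcd.
We find integers such that 9*x0 + 11*y0 = 1

Step 3: Scale the particular solution.
Multiply by 6/1 = 6:
p = 30, q = -24

Step 4: Verify.
9*(30) + 11*(-24) = 6 = 6 ✓

p = 30, q = -24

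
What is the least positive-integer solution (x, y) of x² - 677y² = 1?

We seek the smallest positive integers (x, y) with x² - 677y² = 1, i.e., x² = 677y² + 1.
Try successive y values:
y = 1: x² = 677·1² + 1 = 678, not a perfect square
y = 2: x² = 677·2² + 1 = 2709, not a perfect square
y = 3: x² = 677·3² + 1 = 6094, not a perfect square
... continuing the search (or via continued fractions) ...
y = 52: x² = 677·52² + 1 = 1830609, x = 1353 ✓

Verify: 1353² - 677·52² = 1830609 - 1830608 = 1 ✓

x = 1353, y = 52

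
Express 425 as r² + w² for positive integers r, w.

We need to find integers r, w > 0 such that r² + w² = 425.
Trying r = 5: w² = 425 - 5² = 425 - 25 = 400
w = 20
Check: 5² + 20² = 25 + 400 = 425 ✓

425 = 5² + 20²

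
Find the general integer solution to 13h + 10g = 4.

Step 1: Compute gcd(13, 10) = 1.
Since 1 divides 4, solutions exist.

Step 2: Find a particular solution using extended Euclidean algorithm.
We get h₀ = -12, g₀ = 16.
Check: 13*-12 + 10*16 = 4 = 4 ✓

Step 3: Write the general solution.
h = -12 + (10/1)t = -12 + 10t
g = 16 - (13/1)t = 16 - 13t
for any integer t.

h = -12 + 10t, g = 16 - 13t for integer t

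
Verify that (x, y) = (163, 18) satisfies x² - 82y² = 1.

Compute x² = 163² = 26569
Compute 82y² = 82·18² = 82·324 = 26568
x² - 82y² = 26569 - 26568 = 1
Since this equals 1, (163, 18) is a solution.

Yes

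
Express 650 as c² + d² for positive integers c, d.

We need to find integers c, d > 0 such that c² + d² = 650.
Trying c = 5: d² = 650 - 5² = 650 - 25 = 625
d = 25
Check: 5² + 25² = 25 + 625 = 650 ✓

650 = 5² + 25²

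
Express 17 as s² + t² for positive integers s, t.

We need to find integers s, t > 0 such that s² + t² = 17.
Trying s = 1: t² = 17 - 1² = 17 - 1 = 16
t = 4
Check: 1² + 4² = 1 + 16 = 17 ✓

17 = 1² + 4²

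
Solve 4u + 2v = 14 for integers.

Step 1: Check solvability.
gcd(4, 2) = 2
Since 2 divides 14, solutions exist.

Step 2: Apply extended Euclidean algorithm to find gcd.
We find integers such that 4*x0 + 2*y0 = 2

Step 3: Scale the particular solution.
Multiply by 14/2 = 7:
u = 0, v = 7

Step 4: Verify.
4*(0) + 2*(7) = 14 = 14 ✓

u = 0, v = 7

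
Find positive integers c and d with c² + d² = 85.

We need to find integers c, d > 0 such that c² + d² = 85.
Trying c = 2: d² = 85 - 2² = 85 - 4 = 81
d = 9
Check: 2² + 9² = 4 + 81 = 85 ✓

85 = 2² + 9²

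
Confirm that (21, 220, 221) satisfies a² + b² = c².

Compute a² + b² = 21² + 220² = 441 + 48400 = 48841
Compute c² = 221² = 48841
Since 48841 = 48841, confirmed.

Yes, it is a Pythagorean triple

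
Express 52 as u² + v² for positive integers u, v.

We need to find integers u, v > 0 such that u² + v² = 52.
Trying u = 4: v² = 52 - 4² = 52 - 16 = 36
v = 6
Check: 4² + 6² = 16 + 36 = 52 ✓

52 = 4² + 6²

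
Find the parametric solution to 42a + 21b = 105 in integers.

Step 1: Compute gcd(42, 21) = 21.
Since 21 divides 105, solutions exist.

Step 2: Find a particular solution using extended Euclidean algorithm.
We get a₀ = 0, b₀ = 5.
Check: 42*0 + 21*5 = 105 = 105 ✓

Step 3: Write the general solution.
a = 0 + (21/21)t = 0 + 1t
b = 5 - (42/21)t = 5 - 2t
for any integer t.

a = 0 + 1t, b = 5 - 2t for integer t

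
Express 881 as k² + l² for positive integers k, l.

We need to find integers k, l > 0 such that k² + l² = 881.
Trying k = 16: l² = 881 - 16² = 881 - 256 = 625
l = 25
Check: 16² + 25² = 256 + 625 = 881 ✓

881 = 16² + 25²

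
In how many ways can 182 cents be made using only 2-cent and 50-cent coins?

We need non-negative integers (x, y) with 2x + 50y = 182.
For each x from 0 to 91, check if (182 - 2x) is a non-negative multiple of 50.
Solutions (x, y): (16,3), (41,2), (66,1), (91,0)
Count: 4

4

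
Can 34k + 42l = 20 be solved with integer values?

Step 1: Compute gcd(34, 42).
gcd(34, 42) = 2

Step 2: Check divisibility.
Does 2 divide 20? 20 = 2 x 10, so yes.

By the theorem on linear Diophantine equations, 34k + 42l = 20 has integer solutions if and only if gcd(34, 42) divides 20. Since 2 | 20, solutions exist.

Yes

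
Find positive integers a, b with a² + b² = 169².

We need a² + b² = 169² = 28561.
Trying: 119² + 120² = 14161 + 14400 = 28561 ✓

(119, 120, 169)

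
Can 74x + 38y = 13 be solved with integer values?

Step 1: Compute gcd(74, 38).
gcd(74, 38) = 2

Step 2: Check divisibility.
Does 2 divide 13? 13 = 2 x 6 + 1, so no.

By the theorem on linear Diophantine equations, 74x + 38y = 13 has integer solutions if and only if gcd(74, 38) divides 13. Since 2 does not divide 13, no solutions exist.

No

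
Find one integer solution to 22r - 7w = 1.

Step 1: Check solvability.
gcd(22, 7) = 1
Since 1 divides 1, solutions exist.

Step 2: Apply extended Euclidean algorithm to find gcd.
We find integers such that 22*x0 + 7*y0 = 1

Step 3: Scale the particular solution.
Multiply by 1/1 = 1:
r = 1, w = 3

Step 4: Verify.
22*(1) - 7*(3) = 1 = 1 ✓

r = 1, w = 3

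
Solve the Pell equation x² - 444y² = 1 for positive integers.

We seek the smallest positive integers (x, y) with x² - 444y² = 1, i.e., x² = 444y² + 1.
Try successive y values:
y = 1: x² = 444·1² + 1 = 445, not a perfect square
y = 2: x² = 444·2² + 1 = 1777, not a perfect square
y = 3: x² = 444·3² + 1 = 3997, not a perfect square
... continuing the search (or via continued fractions) ...
y = 14: x² = 444·14² + 1 = 87025, x = 295 ✓

Verify: 295² - 444·14² = 87025 - 87024 = 1 ✓

x = 295, y = 14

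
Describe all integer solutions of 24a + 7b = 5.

Step 1: Compute gcd(24, 7) = 1.
Since 1 divides 5, solutions exist.

Step 2: Find a particular solution using extended Euclidean algorithm.
We get a₀ = -10, b₀ = 35.
Check: 24*-10 + 7*35 = 5 = 5 ✓

Step 3: Write the general solution.
a = -10 + (7/1)t = -10 + 7t
b = 35 - (24/1)t = 35 - 24t
for any integer t.

a = -10 + 7t, b = 35 - 24t for integer t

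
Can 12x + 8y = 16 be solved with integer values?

Step 1: Compute gcd(12, 8).
gcd(12, 8) = 4

Step 2: Check divisibility.
Does 4 divide 16? 16 = 4 x 4, so yes.

By the theorem on linear Diophantine equations, 12x + 8y = 16 has integer solutions if and only if gcd(12, 8) divides 16. Since 4 | 16, solutions exist.

Yes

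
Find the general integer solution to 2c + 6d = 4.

Step 1: Compute gcd(2, 6) = 2.
Since 2 divides 4, solutions exist.

Step 2: Find a particular solution using extended Euclidean algorithm.
We get c₀ = 2, d₀ = 0.
Check: 2*2 + 6*0 = 4 = 4 ✓

Step 3: Write the general solution.
c = 2 + (6/2)t = 2 + 3t
d = 0 - (2/2)t = 0 - 1t
for any integer t.

c = 2 + 3t, d = 0 - 1t for integer t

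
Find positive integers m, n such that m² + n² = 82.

Search for m with 82 - m² a perfect square.
m = 1: 82 - 1² = 82 - 1 = 81 = 9² ✓
So m = 1, n = 9.

m = 1, n = 9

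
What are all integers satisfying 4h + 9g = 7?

Step 1: Compute gcd(4, 9) = 1.
Since 1 divides 7, solutions exist.

Step 2: Find a particular solution using extended Euclidean algorithm.
We get h₀ = -14, g₀ = 7.
Check: 4*-14 + 9*7 = 7 = 7 ✓

Step 3: Write the general solution.
h = -14 + (9/1)t = -14 + 9t
g = 7 - (4/1)t = 7 - 4t
for any integer t.

h = -14 + 9t, g = 7 - 4t for integer t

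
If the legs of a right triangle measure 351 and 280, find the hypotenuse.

c² = a² + b² = 351² + 280² = 123201 + 78400 = 201601
c = 449

449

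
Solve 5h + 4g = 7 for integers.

Step 1: Check solvability.
gcd(5, 4) = 1
Since 1 divides 7, solutions exist.

Step 2: Apply extended Euclidean algorithm to find gcd.
We find integers such that 5*x0 + 4*y0 = 1

Step 3: Scale the particular solution.
Multiply by 7/1 = 7:
h = 7, g = -7

Step 4: Verify.
5*(7) + 4*(-7) = 7 = 7 ✓

h = 7, g = -7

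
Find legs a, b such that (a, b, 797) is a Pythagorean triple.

We need a² + b² = 797² = 635209.
Trying: 555² + 572² = 308025 + 327184 = 635209 ✓

(555, 572, 797)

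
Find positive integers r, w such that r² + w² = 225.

Search for r with 225 - r² a perfect square.
r = 9: 225 - 9² = 225 - 81 = 144 = 12² ✓
So r = 9, w = 12.

r = 9, w = 12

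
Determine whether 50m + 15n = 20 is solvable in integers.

Step 1: Compute gcd(50, 15).
gcd(50, 15) = 5

Step 2: Check divisibility.
Does 5 divide 20? 20 = 5 x 4, so yes.

By the theorem on linear Diophantine equations, 50m + 15n = 20 has integer solutions if and only if gcd(50, 15) divides 20. Since 5 | 20, solutions exist.

Yes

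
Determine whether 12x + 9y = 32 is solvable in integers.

Step 1: Compute gcd(12, 9).
gcd(12, 9) = 3

Step 2: Check divisibility.
Does 3 divide 32? 32 = 3 x 10 + 2, so no.

By the theorem on linear Diophantine equations, 12x + 9y = 32 has integer solutions if and only if gcd(12, 9) divides 32. Since 3 does not divide 32, no solutions exist.

No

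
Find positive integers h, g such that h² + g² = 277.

Search for h with 277 - h² a perfect square.
h = 9: 277 - 9² = 277 - 81 = 196 = 14² ✓
So h = 9, g = 14.

h = 9, g = 14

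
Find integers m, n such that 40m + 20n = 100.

Step 1: Check solvability.
gcd(40, 20) = 20
Since 20 divides 100, solutions exist.

Step 2: Apply extended Euclidean algorithm to find gcd.
We find integers such that 40*x0 + 20*y0 = 20

Step 3: Scale the particular solution.
Multiply by 100/20 = 5:
m = 0, n = 5

Step 4: Verify.
40*(0) + 20*(5) = 100 = 100 ✓

m = 0, n = 5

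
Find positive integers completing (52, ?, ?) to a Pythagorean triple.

We need the other leg and hypotenuse such that 52² + x² = c².
Take x = 165, c = 173: 52² + 165² = 2704 + 27225 = 29929 = 173² ✓
Triple: (165, 52, 173)

(165, 52, 173)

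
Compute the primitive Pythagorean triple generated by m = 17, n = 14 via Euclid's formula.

a = m² - n² = 289 - 196 = 93
b = 2mn = 2·17·14 = 476
c = m² + n² = 289 + 196 = 485
Verify: 93² + 476² = 8649 + 226576 = 235225 = 485² ✓

(93, 476, 485)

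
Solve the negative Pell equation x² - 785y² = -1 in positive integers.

We need x² = 785y² - 1. Try successive y:
y = 1: x² = 785·1² - 1 = 784 = 28² ✓
Check: 28² - 785·1² = 784 - 785 = -1 ✓

x = 28, y = 1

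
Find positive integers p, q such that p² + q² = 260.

Search for p with 260 - p² a perfect square.
p = 2: 260 - 2² = 260 - 4 = 256 = 16² ✓
So p = 2, q = 16.

p = 2, q = 16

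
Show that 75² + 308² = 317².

Compute a² + b² = 75² + 308² = 5625 + 94864 = 100489
Compute c² = 317² = 100489
Since 100489 = 100489, confirmed.

Yes, it is a Pythagorean triple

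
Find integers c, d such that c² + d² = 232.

We need to find integers c, d > 0 such that c² + d² = 232.
Trying c = 6: d² = 232 - 6² = 232 - 36 = 196
d = 14
Check: 6² + 14² = 36 + 196 = 232 ✓

232 = 6² + 14²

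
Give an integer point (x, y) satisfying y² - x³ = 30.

Try small integer x values and check whether x³ + 30 is a perfect square.
x = 19: x³ + 30 = 19³ + 30 = 6859 + 30 = 6889
Is 6889 a perfect square? 83² = 6889 ✓
So (x, y) = (19, -83) is a solution.

x = 19, y = -83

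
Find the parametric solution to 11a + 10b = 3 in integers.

Step 1: Compute gcd(11, 10) = 1.
Since 1 divides 3, solutions exist.

Step 2: Find a particular solution using extended Euclidean algorithm.
We get a₀ = 3, b₀ = -3.
Check: 11*3 + 10*-3 = 3 = 3 ✓

Step 3: Write the general solution.
a = 3 + (10/1)t = 3 + 10t
b = -3 - (11/1)t = -3 - 11t
for any integer t.

a = 3 + 10t, b = -3 - 11t for integer t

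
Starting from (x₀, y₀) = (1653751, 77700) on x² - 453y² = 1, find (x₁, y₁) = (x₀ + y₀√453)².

Solutions to x² - Dy² = 1 are generated by powers of (x₀ + y₀√D).
The next solution satisfies x₁ + y₁√453 = (x₀ + y₀√453)², giving:
x₁ = x₀² + 453y₀² = 1653751² + 453·77700² = 2734892370001 + 2734892370000 = 5469784740001
y₁ = 2x₀y₀ = 2·1653751·77700 = 256992905400

Verify: 5469784740001² - 453·256992905400² = 29918545101947807169480001 - 29918545101947807169480000 = 1 ✓

x = 5469784740001, y = 256992905400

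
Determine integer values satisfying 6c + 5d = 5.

Step 1: Check solvability.
gcd(6, 5) = 1
Since 1 divides 5, solutions exist.

Step 2: Apply extended Euclidean algorithm to find gcd.
We find integers such that 6*x0 + 5*y0 = 1

Step 3: Scale the particular solution.
Multiply by 5/1 = 5:
c = 5, d = -5

Step 4: Verify.
6*(5) + 5*(-5) = 5 = 5 ✓

c = 5, d = -5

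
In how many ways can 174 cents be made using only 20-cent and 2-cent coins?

We need non-negative integers (x, y) with 20x + 2y = 174.
For each x from 0 to 8, check if (174 - 20x) is a non-negative multiple of 2.
Solutions (x, y): (0,87), (1,77), (2,67), (3,57), ...
Count: 9

9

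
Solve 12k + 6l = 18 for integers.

Step 1: Check solvability.
gcd(12, 6) = 6
Since 6 divides 18, solutions exist.

Step 2: Apply extended Euclidean algorithm to find gcd.
We find integers such that 12*x0 + 6*y0 = 6

Step 3: Scale the particular solution.
Multiply by 18/6 = 3:
k = 0, l = 3

Step 4: Verify.
12*(0) + 6*(3) = 18 = 18 ✓

k = 0, l = 3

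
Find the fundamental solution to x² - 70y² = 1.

We seek the smallest positive integers (x, y) with x² - 70y² = 1, i.e., x² = 70y² + 1.
Try successive y values:
y = 1: x² = 70·1² + 1 = 71, not a perfect square
y = 2: x² = 70·2² + 1 = 281, not a perfect square
y = 3: x² = 70·3² + 1 = 631, not a perfect square
... continuing the search (or via continued fractions) ...
y = 30: x² = 70·30² + 1 = 63001, x = 251 ✓

Verify: 251² - 70·30² = 63001 - 63000 = 1 ✓

x = 251, y = 30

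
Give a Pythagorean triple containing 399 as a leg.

We need the other leg and hypotenuse such that 399² + x² = c².
Take x = 40, c = 401: 399² + 40² = 159201 + 1600 = 160801 = 401² ✓
Triple: (399, 40, 401)

(399, 40, 401)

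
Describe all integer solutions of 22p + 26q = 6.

Step 1: Compute gcd(22, 26) = 2.
Since 2 divides 6, solutions exist.

Step 2: Find a particular solution using extended Euclidean algorithm.
We get p₀ = 18, q₀ = -15.
Check: 22*18 + 26*-15 = 6 = 6 ✓

Step 3: Write the general solution.
p = 18 + (26/2)t = 18 + 13t
q = -15 - (22/2)t = -15 - 11t
for any integer t.

p = 18 + 13t, q = -15 - 11t for integer t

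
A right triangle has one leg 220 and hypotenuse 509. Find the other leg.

a² = c² - b² = 259081 - 48400 = 210681
a = 459

459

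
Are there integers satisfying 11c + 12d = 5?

Step 1: Compute gcd(11, 12).
gcd(11, 12) = 1

Step 2: Check divisibility.
Does 1 divide 5? 5 = 1 x 5, so yes.

By the theorem on linear Diophantine equations, 11c + 12d = 5 has integer solutions if and only if gcd(11, 12) divides 5. Since 1 | 5, solutions exist.

Yes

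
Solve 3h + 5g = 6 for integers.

Step 1: Check solvability.
gcd(3, 5) = 1
Since 1 divides 6, solutions exist.

Step 2: Apply extended Euclidean algorithm to find gcd.
We find integers such that 3*x0 + 5*y0 = 1

Step 3: Scale the particular solution.
Multiply by 6/1 = 6:
h = 12, g = -6

Step 4: Verify.
3*(12) + 5*(-6) = 6 = 6 ✓

h = 12, g = -6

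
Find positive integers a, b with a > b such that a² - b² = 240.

Factor: a² - b² = (a+b)(a-b) = 240.
We need two factors of 240 with the same parity.
Use a+b = 120 and a-b = 2 (product 120·2 = 240).
Adding: 2a = 122, so a = 61.
Subtracting: 2b = 118, so b = 59.
Check: 61² - 59² = 3721 - 3481 = 240 ✓

a = 61, b = 59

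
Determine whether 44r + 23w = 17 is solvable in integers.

Step 1: Compute gcd(44, 23).
gcd(44, 23) = 1

Step 2: Check divisibility.
Does 1 divide 17? 17 = 1 x 17, so yes.

By the theorem on linear Diophantine equations, 44r + 23w = 17 has integer solutions if and only if gcd(44, 23) divides 17. Since 1 | 17, solutions exist.

Yes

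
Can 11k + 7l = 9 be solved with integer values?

Step 1: Compute gcd(11, 7).
gcd(11, 7) = 1

Step 2: Check divisibility.
Does 1 divide 9? 9 = 1 x 9, so yes.

By the theorem on linear Diophantine equations, 11k + 7l = 9 has integer solutions if and only if gcd(11, 7) divides 9. Since 1 | 9, solutions exist.

Yes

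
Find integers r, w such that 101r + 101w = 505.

Step 1: Check solvability.
gcd(101, 101) = 101
Since 101 divides 505, solutions exist.

Step 2: Apply extended Euclidean algorithm to find gcd.
We find integers such that 101*x0 + 101*y0 = 101

Step 3: Scale the particular solution.
Multiply by 505/101 = 5:
r = 0, w = 5

Step 4: Verify.
101*(0) + 101*(5) = 505 = 505 ✓

r = 0, w = 5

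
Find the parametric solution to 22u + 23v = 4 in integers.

Step 1: Compute gcd(22, 23) = 1.
Since 1 divides 4, solutions exist.

Step 2: Find a particular solution using extended Euclidean algorithm.
We get u₀ = -4, v₀ = 4.
Check: 22*-4 + 23*4 = 4 = 4 ✓

Step 3: Write the general solution.
u = -4 + (23/1)t = -4 + 23t
v = 4 - (22/1)t = 4 - 22t
for any integer t.

u = -4 + 23t, v = 4 - 22t for integer t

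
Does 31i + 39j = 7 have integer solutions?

Step 1: Compute gcd(31, 39).
gcd(31, 39) = 1

Step 2: Check divisibility.
Does 1 divide 7? 7 = 1 x 7, so yes.

By the theorem on linear Diophantine equations, 31i + 39j = 7 has integer solutions if and only if gcd(31, 39) divides 7. Since 1 | 7, solutions exist.

Yes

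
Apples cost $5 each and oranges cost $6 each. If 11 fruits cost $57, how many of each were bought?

Let a = apples, o = oranges.
a + o = 11
5a + 6o = 57
Substitute o = 11 - a:
5a + 6(11 - a) = 57
(5 - 6)a = 57 - 66
-1a = -9
a = 9, o = 11 - 9 = 2

Apples: 9, Oranges: 2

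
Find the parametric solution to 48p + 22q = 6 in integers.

Step 1: Compute gcd(48, 22) = 2.
Since 2 divides 6, solutions exist.

Step 2: Find a particular solution using extended Euclidean algorithm.
We get p₀ = -15, q₀ = 33.
Check: 48*-15 + 22*33 = 6 = 6 ✓

Step 3: Write the general solution.
p = -15 + (22/2)t = -15 + 11t
q = 33 - (48/2)t = 33 - 24t
for any integer t.

p = -15 + 11t, q = 33 - 24t for integer t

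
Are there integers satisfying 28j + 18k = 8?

Step 1: Compute gcd(28, 18).
gcd(28, 18) = 2

Step 2: Check divisibility.
Does 2 divide 8? 8 = 2 x 4, so yes.

By the theorem on linear Diophantine equations, 28j + 18k = 8 has integer solutions if and only if gcd(28, 18) divides 8. Since 2 | 8, solutions exist.

Yes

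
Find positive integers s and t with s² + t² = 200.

We need to find integers s, t > 0 such that s² + t² = 200.
Trying s = 2: t² = 200 - 2² = 200 - 4 = 196
t = 14
Check: 2² + 14² = 4 + 196 = 200 ✓

200 = 2² + 14²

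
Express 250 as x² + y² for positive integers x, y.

We need to find integers x, y > 0 such that x² + y² = 250.
Trying x = 5: y² = 250 - 5² = 250 - 25 = 225
y = 15
Check: 5² + 15² = 25 + 225 = 250 ✓

250 = 5² + 15²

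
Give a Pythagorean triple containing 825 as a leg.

We need the other leg and hypotenuse such that 825² + x² = c².
Take x = 232, c = 857: 825² + 232² = 680625 + 53824 = 734449 = 857² ✓
Triple: (825, 232, 857)

(825, 232, 857)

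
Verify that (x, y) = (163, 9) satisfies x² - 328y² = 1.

Compute x² = 163² = 26569
Compute 328y² = 328·9² = 328·81 = 26568
x² - 328y² = 26569 - 26568 = 1
Since this equals 1, (163, 9) is a solution.

Yes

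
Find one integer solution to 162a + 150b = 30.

Step 1: Check solvability.
gcd(162, 150) = 6
Since 6 divides 30, solutions exist.

Step 2: Apply extended Euclidean algorithm to find gcd.
We find integers such that 162*x0 + 150*y0 = 6

Step 3: Scale the particular solution.
Multiply by 30/6 = 5:
a = -60, b = 65

Step 4: Verify.
162*(-60) + 150*(65) = 30 = 30 ✓

a = -60, b = 65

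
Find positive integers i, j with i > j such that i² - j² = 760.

Factor: i² - j² = (i+j)(i-j) = 760.
We need two factors of 760 with the same parity.
Use i+j = 380 and i-j = 2 (product 380·2 = 760).
Adding: 2i = 382, so i = 191.
Subtracting: 2j = 378, so j = 189.
Check: 191² - 189² = 36481 - 35721 = 760 ✓

i = 191, j = 189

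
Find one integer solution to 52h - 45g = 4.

Step 1: Check solvability.
gcd(52, 45) = 1
Since 1 divides 4, solutions exist.

Step 2: Apply extended Euclidean algorithm to find gcd.
We find integers such that 52*x0 + 45*y0 = 1

Step 3: Scale the particular solution.
Multiply by 4/1 = 4:
h = 52, g = 60

Step 4: Verify.
52*(52) - 45*(60) = 4 = 4 ✓

h = 52, g = 60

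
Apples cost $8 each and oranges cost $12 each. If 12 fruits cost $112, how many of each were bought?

Let a = apples, o = oranges.
a + o = 12
8a + 12o = 112
Substitute o = 12 - a:
8a + 12(12 - a) = 112
(8 - 12)a = 112 - 144
-4a = -32
a = 8, o = 12 - 8 = 4

Apples: 8, Oranges: 4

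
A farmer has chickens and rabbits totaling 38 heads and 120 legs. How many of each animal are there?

Let c = chickens, r = rabbits.
Heads: c + r = 38
Legs: 2c + 4r = 120
From the first equation, c = 38 - r. Substitute:
2(38 - r) + 4r = 120
76 + 2r = 120
r = (120 - 76)/2 = 22
c = 38 - 22 = 16

Chickens: 16, Rabbits: 22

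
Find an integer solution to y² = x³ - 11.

Try small integer x values and check whether x³ - 11 is a perfect square.
x = 3: x³ - 11 = 3³ - 11 = 27 - 11 = 16
Is 16 a perfect square? 4² = 16 ✓
So (x, y) = (3, 4) is a solution.

x = 3, y = 4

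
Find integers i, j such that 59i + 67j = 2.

Step 1: Check solvability.
gcd(59, 67) = 1
Since 1 divides 2, solutions exist.

Step 2: Apply extended Euclidean algorithm to find gcd.
We find integers such that 59*x0 + 67*y0 = 1

Step 3: Scale the particular solution.
Multiply by 2/1 = 2:
i = 50, j = -44

Step 4: Verify.
59*(50) + 67*(-44) = 2 = 2 ✓

i = 50, j = -44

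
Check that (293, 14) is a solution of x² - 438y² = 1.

Compute x² = 293² = 85849
Compute 438y² = 438·14² = 438·196 = 85848
x² - 438y² = 85849 - 85848 = 1
Since this equals 1, (293, 14) is a solution.

Yes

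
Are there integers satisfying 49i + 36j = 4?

Step 1: Compute gcd(49, 36).
gcd(49, 36) = 1

Step 2: Check divisibility.
Does 1 divide 4? 4 = 1 x 4, so yes.

By the theorem on linear Diophantine equations, 49i + 36j = 4 has integer solutions if and only if gcd(49, 36) divides 4. Since 1 | 4, solutions exist.

Yes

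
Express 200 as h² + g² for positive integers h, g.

We need to find integers h, g > 0 such that h² + g² = 200.
Trying h = 2: g² = 200 - 2² = 200 - 4 = 196
g = 14
Check: 2² + 14² = 4 + 196 = 200 ✓

200 = 2² + 14²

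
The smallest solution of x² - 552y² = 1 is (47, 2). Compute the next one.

Solutions to x² - Dy² = 1 are generated by powers of (x₀ + y₀√D).
The next solution satisfies x₁ + y₁√552 = (x₀ + y₀√552)², giving:
x₁ = x₀² + 552y₀² = 47² + 552·2² = 2209 + 2208 = 4417
y₁ = 2x₀y₀ = 2·47·2 = 188

Verify: 4417² - 552·188² = 19509889 - 19509888 = 1 ✓

x = 4417, y = 188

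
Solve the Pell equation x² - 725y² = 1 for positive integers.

We seek the smallest positive integers (x, y) with x² - 725y² = 1, i.e., x² = 725y² + 1.
Try successive y values:
y = 1: x² = 725·1² + 1 = 726, not a perfect square
y = 2: x² = 725·2² + 1 = 2901, not a perfect square
y = 3: x² = 725·3² + 1 = 6526, not a perfect square
... continuing the search (or via continued fractions) ...
y = 364: x² = 725·364² + 1 = 96059601, x = 9801 ✓

Verify: 9801² - 725·364² = 96059601 - 96059600 = 1 ✓

x = 9801, y = 364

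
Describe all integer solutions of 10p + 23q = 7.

Step 1: Compute gcd(10, 23) = 1.
Since 1 divides 7, solutions exist.

Step 2: Find a particular solution using extended Euclidean algorithm.
We get p₀ = 49, q₀ = -21.
Check: 10*49 + 23*-21 = 7 = 7 ✓

Step 3: Write the general solution.
p = 49 + (23/1)t = 49 + 23t
q = -21 - (10/1)t = -21 - 10t
for any integer t.

p = 49 + 23t, q = -21 - 10t for integer t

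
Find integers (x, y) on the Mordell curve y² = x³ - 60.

Try small integer x values and check whether x³ - 60 is a perfect square.
x = 4: x³ - 60 = 4³ - 60 = 64 - 60 = 4
Is 4 a perfect square? 2² = 4 ✓
So (x, y) = (4, 2) is a solution.

x = 4, y = 2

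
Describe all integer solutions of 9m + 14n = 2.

Step 1: Compute gcd(9, 14) = 1.
Since 1 divides 2, solutions exist.

Step 2: Find a particular solution using extended Euclidean algorithm.
We get m₀ = -6, n₀ = 4.
Check: 9*-6 + 14*4 = 2 = 2 ✓

Step 3: Write the general solution.
m = -6 + (14/1)t = -6 + 14t
n = 4 - (9/1)t = 4 - 9t
for any integer t.

m = -6 + 14t, n = 4 - 9t for integer t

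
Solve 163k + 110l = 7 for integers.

Step 1: Check solvability.
gcd(163, 110) = 1
Since 1 divides 7, solutions exist.

Step 2: Apply extended Euclidean algorithm to find gcd.
We find integers such that 163*x0 + 110*y0 = 1

Step 3: Scale the particular solution.
Multiply by 7/1 = 7:
k = 189, l = -280

Step 4: Verify.
163*(189) + 110*(-280) = 7 = 7 ✓

k = 189, l = -280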